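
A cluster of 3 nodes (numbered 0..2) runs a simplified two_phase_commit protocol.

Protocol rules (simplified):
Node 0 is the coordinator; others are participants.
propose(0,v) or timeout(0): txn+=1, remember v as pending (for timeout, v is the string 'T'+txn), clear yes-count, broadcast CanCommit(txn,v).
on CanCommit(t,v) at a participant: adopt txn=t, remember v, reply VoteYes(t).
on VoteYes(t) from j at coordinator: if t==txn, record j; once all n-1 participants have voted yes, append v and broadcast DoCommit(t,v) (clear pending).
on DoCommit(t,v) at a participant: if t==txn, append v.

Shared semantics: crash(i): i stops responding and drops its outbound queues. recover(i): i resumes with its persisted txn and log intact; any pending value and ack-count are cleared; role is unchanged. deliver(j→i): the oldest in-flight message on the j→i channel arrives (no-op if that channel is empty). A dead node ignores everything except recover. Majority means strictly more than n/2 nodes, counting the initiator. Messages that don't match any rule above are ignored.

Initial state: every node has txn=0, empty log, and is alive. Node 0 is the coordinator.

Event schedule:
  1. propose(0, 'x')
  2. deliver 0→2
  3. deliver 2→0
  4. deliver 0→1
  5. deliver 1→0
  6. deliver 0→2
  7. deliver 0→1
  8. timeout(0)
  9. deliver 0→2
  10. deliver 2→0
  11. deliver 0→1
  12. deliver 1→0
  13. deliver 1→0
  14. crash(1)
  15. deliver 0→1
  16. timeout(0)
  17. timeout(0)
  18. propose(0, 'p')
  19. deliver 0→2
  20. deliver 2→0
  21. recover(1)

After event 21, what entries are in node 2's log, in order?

x,T2

e1 propose(0,'x'): 0[coor,t=1,-]
e2 deliver 0→2: 2[part,t=1,-]
e3 deliver 2→0: ·
e4 deliver 0→1: 1[part,t=1,-]
e5 deliver 1→0: 0[coor,t=1,x]
e6 deliver 0→2: 2[part,t=1,x]
e7 deliver 0→1: 1[part,t=1,x]
e8 timeout(0): 0[coor,t=2,x]
e9 deliver 0→2: 2[part,t=2,x]
e10 deliver 2→0: ·
e11 deliver 0→1: 1[part,t=2,x]
e12 deliver 1→0: 0[coor,t=2,x,T2]
e13 deliver 1→0: ·
e14 crash(1): 1[✗part,t=2,x]
e15 deliver 0→1: ·
e16 timeout(0): 0[coor,t=3,x,T2]
e17 timeout(0): 0[coor,t=4,x,T2]
e18 propose(0,'p'): 0[coor,t=5,x,T2]
e19 deliver 0→2: 2[part,t=2,x,T2]
e20 deliver 2→0: ·
e21 recover(1): 1[part,t=2,x]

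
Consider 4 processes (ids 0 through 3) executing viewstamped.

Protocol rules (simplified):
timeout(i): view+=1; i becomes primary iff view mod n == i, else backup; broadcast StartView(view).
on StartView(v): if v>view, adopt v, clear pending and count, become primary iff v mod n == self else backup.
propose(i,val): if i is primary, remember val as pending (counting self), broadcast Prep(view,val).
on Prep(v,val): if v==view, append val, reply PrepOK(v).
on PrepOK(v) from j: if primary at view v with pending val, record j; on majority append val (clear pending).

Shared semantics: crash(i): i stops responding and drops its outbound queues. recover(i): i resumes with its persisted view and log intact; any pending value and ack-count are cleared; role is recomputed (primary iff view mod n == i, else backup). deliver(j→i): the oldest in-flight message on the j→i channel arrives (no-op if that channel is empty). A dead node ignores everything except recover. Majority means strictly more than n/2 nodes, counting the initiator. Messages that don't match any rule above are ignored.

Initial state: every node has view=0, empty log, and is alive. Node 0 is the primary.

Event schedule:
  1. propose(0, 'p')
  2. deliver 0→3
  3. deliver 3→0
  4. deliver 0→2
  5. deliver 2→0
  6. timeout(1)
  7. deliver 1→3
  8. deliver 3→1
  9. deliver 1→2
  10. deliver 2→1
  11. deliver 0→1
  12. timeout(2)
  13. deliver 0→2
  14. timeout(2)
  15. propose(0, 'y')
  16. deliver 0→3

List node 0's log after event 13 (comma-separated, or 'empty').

p

[1] propose(0,'p') → ∅
[2] deliver 0→3 → N3(back v0 [p])
[3] deliver 3→0 → ∅
[4] deliver 0→2 → N2(back v0 [p])
[5] deliver 2→0 → N0(prim v0 [p])
[6] timeout(1) → N1(prim v1 [-])
[7] deliver 1→3 → N3(back v1 [p])
[8] deliver 3→1 → ∅
[9] deliver 1→2 → N2(back v1 [p])
[10] deliver 2→1 → ∅
[11] deliver 0→1 → ∅
[12] timeout(2) → N2(prim v2 [p])
[13] deliver 0→2 → ∅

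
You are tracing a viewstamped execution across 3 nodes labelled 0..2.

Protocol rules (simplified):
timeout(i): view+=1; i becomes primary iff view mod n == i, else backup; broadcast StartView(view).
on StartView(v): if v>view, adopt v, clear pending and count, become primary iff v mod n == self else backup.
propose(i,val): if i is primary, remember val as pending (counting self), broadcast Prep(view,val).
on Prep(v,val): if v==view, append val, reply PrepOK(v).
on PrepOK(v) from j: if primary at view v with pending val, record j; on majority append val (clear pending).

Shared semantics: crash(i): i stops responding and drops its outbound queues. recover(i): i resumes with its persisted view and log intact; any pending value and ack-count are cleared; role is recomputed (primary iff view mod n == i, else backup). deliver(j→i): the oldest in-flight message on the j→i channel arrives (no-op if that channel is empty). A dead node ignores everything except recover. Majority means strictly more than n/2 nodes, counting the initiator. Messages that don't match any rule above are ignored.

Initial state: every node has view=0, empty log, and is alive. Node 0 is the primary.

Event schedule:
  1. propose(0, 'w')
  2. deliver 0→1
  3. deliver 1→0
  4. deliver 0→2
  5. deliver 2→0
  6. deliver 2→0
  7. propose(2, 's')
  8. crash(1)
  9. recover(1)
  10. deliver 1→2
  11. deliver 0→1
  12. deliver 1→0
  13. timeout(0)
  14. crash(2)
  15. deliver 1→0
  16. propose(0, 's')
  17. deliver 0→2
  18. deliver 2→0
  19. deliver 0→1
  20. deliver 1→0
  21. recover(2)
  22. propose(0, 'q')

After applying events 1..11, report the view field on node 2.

0

step 1 propose(0,'w'): —
step 2 deliver 0→1: 1={back,v=0,log=w}
step 3 deliver 1→0: 0={prim,v=0,log=w}
step 4 deliver 0→2: 2={back,v=0,log=w}
step 5 deliver 2→0: —
step 6 deliver 2→0: —
step 7 propose(2,'s'): —
step 8 crash(1): 1={✗back,v=0,log=w}
step 9 recover(1): 1={back,v=0,log=w}
step 10 deliver 1→2: —
step 11 deliver 0→1: —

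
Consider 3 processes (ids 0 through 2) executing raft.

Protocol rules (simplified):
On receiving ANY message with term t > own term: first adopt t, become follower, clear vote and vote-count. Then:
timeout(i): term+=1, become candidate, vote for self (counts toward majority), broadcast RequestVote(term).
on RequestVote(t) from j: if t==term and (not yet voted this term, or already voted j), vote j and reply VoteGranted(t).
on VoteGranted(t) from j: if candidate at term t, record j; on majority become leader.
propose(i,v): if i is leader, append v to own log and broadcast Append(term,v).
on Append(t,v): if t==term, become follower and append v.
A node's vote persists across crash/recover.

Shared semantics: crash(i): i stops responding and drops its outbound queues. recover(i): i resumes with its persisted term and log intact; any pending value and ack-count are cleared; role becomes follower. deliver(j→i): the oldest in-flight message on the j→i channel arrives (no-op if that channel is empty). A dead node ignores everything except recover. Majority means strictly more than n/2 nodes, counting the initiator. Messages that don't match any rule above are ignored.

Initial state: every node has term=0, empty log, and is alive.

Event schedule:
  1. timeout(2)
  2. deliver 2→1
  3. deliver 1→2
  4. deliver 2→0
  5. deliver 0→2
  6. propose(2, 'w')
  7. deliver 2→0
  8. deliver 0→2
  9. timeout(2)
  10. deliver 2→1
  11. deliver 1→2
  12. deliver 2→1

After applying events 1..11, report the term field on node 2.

2

[1] timeout(2) → N2(cand t1 [-])
[2] deliver 2→1 → N1(foll t1 [-])
[3] deliver 1→2 → N2(lead t1 [-])
[4] deliver 2→0 → N0(foll t1 [-])
[5] deliver 0→2 → ∅
[6] propose(2,'w') → N2(lead t1 [w])
[7] deliver 2→0 → N0(foll t1 [w])
[8] deliver 0→2 → ∅
[9] timeout(2) → N2(cand t2 [w])
[10] deliver 2→1 → N1(foll t1 [w])
[11] deliver 1→2 → ∅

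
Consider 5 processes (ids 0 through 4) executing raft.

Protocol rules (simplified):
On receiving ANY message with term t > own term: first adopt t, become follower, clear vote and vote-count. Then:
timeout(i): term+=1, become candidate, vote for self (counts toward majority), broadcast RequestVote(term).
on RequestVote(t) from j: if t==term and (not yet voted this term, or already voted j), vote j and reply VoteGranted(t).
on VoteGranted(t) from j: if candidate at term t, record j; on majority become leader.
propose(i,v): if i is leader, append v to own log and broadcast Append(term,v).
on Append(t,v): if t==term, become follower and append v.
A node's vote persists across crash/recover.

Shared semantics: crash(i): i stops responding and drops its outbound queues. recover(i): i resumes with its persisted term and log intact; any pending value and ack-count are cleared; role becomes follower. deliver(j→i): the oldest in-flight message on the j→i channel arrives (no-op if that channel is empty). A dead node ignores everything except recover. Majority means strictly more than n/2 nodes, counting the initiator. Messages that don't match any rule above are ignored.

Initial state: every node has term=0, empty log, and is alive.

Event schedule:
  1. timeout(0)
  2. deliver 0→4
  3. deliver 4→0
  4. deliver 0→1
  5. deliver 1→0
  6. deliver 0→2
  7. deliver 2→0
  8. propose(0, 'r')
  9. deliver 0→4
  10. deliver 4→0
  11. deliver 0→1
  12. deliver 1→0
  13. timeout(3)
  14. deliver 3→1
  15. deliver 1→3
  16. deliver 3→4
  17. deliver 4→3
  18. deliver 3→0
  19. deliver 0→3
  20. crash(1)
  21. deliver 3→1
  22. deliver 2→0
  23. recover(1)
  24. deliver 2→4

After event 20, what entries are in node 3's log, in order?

1. timeout(0):  <0:cand t1 ->
2. deliver 0→4:  <4:foll t1 ->
3. deliver 4→0:  nop
4. deliver 0→1:  <1:foll t1 ->
5. deliver 1→0:  <0:lead t1 ->
6. deliver 0→2:  <2:foll t1 ->
7. deliver 2→0:  nop
8. propose(0,'r'):  <0:lead t1 r>
9. deliver 0→4:  <4:foll t1 r>
10. deliver 4→0:  nop
11. deliver 0→1:  <1:foll t1 r>
12. deliver 1→0:  nop
13. timeout(3):  <3:cand t1 ->
14. deliver 3→1:  nop
15. deliver 1→3:  nop
16. deliver 3→4:  nop
17. deliver 4→3:  nop
18. deliver 3→0:  nop
19. deliver 0→3:  nop
20. crash(1):  <1:✗foll t1 r>

empty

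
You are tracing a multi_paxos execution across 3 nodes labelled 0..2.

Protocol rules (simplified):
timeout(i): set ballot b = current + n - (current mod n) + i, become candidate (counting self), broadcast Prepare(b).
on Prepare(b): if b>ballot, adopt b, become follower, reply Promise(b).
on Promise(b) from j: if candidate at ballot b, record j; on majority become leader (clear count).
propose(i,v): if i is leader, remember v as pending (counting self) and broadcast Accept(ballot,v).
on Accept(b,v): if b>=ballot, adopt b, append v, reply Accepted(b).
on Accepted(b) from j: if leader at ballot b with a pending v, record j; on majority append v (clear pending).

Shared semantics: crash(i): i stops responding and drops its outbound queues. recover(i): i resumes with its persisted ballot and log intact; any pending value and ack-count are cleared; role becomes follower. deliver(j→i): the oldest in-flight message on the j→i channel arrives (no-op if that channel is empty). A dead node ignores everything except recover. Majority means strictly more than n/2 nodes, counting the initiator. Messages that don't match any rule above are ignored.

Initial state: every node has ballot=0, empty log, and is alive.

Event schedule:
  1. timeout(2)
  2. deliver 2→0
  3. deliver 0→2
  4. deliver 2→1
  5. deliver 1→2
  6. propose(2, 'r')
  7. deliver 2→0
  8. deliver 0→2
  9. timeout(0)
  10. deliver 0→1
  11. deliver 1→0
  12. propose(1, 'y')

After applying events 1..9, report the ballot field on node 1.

5

step 1 timeout(2): 2={cand,b=5,log=-}
step 2 deliver 2→0: 0={foll,b=5,log=-}
step 3 deliver 0→2: 2={lead,b=5,log=-}
step 4 deliver 2→1: 1={foll,b=5,log=-}
step 5 deliver 1→2: —
step 6 propose(2,'r'): —
step 7 deliver 2→0: 0={foll,b=5,log=r}
step 8 deliver 0→2: 2={lead,b=5,log=r}
step 9 timeout(0): 0={cand,b=6,log=r}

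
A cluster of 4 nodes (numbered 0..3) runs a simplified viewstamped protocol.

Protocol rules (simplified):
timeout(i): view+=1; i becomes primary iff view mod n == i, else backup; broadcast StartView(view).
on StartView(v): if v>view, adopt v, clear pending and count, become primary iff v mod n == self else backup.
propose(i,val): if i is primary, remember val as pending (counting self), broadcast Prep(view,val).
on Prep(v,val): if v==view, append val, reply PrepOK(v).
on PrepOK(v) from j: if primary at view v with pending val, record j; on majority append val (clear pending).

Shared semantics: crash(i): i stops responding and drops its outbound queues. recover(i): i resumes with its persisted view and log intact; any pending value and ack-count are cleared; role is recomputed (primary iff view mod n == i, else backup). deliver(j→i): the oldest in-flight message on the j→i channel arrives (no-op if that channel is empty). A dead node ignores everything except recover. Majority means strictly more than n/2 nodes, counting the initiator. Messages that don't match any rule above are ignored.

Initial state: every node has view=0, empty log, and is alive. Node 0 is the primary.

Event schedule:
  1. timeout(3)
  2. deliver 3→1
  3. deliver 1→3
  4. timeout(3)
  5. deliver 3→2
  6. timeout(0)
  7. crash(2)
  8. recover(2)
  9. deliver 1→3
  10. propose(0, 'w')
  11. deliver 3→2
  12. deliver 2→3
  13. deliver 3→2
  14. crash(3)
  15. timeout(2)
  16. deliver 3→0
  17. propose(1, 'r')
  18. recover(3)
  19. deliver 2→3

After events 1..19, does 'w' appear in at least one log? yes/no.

no

1. timeout(3):  <3:back v1 ->
2. deliver 3→1:  <1:prim v1 ->
3. deliver 1→3:  nop
4. timeout(3):  <3:back v2 ->
5. deliver 3→2:  <2:back v1 ->
6. timeout(0):  <0:back v1 ->
7. crash(2):  <2:✗back v1 ->
8. recover(2):  <2:back v1 ->
9. deliver 1→3:  nop
10. propose(0,'w'):  nop
11. deliver 3→2:  <2:prim v2 ->
12. deliver 2→3:  nop
13. deliver 3→2:  nop
14. crash(3):  <3:✗back v2 ->
15. timeout(2):  <2:back v3 ->
16. deliver 3→0:  nop
17. propose(1,'r'):  nop
18. recover(3):  <3:back v2 ->
19. deliver 2→3:  <3:prim v3 ->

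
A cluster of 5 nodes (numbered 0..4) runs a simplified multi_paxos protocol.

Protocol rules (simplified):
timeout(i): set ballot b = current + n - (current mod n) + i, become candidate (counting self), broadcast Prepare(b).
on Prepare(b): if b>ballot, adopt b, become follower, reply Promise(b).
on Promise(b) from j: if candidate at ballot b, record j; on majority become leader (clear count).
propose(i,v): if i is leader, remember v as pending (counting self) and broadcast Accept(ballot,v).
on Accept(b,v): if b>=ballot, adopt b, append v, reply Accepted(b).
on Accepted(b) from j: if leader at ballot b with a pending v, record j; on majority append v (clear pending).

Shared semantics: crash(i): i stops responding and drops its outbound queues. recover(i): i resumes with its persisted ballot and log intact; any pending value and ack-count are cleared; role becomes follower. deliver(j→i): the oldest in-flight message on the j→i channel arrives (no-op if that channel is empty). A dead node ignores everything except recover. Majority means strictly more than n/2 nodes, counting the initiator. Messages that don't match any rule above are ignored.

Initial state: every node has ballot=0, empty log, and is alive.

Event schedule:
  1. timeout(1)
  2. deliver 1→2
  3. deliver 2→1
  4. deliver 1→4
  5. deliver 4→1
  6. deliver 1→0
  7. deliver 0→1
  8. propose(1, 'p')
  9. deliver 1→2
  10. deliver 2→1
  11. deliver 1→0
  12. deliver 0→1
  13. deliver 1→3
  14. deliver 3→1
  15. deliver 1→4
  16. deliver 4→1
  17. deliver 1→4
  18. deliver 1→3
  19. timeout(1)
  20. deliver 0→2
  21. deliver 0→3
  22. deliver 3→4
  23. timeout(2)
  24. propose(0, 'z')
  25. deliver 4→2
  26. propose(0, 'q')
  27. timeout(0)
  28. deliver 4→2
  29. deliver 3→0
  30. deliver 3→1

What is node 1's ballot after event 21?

11

after 1 — timeout(1): n1:cand/b6/[-]
after 2 — deliver 1→2: n2:foll/b6/[-]
after 3 — deliver 2→1: ·
after 4 — deliver 1→4: n4:foll/b6/[-]
after 5 — deliver 4→1: n1:lead/b6/[-]
after 6 — deliver 1→0: n0:foll/b6/[-]
after 7 — deliver 0→1: ·
after 8 — propose(1,'p'): ·
after 9 — deliver 1→2: n2:foll/b6/[p]
after 10 — deliver 2→1: ·
after 11 — deliver 1→0: n0:foll/b6/[p]
after 12 — deliver 0→1: n1:lead/b6/[p]
after 13 — deliver 1→3: n3:foll/b6/[-]
after 14 — deliver 3→1: ·
after 15 — deliver 1→4: n4:foll/b6/[p]
after 16 — deliver 4→1: ·
after 17 — deliver 1→4: ·
after 18 — deliver 1→3: n3:foll/b6/[p]
after 19 — timeout(1): n1:cand/b11/[p]
after 20 — deliver 0→2: ·
after 21 — deliver 0→3: ·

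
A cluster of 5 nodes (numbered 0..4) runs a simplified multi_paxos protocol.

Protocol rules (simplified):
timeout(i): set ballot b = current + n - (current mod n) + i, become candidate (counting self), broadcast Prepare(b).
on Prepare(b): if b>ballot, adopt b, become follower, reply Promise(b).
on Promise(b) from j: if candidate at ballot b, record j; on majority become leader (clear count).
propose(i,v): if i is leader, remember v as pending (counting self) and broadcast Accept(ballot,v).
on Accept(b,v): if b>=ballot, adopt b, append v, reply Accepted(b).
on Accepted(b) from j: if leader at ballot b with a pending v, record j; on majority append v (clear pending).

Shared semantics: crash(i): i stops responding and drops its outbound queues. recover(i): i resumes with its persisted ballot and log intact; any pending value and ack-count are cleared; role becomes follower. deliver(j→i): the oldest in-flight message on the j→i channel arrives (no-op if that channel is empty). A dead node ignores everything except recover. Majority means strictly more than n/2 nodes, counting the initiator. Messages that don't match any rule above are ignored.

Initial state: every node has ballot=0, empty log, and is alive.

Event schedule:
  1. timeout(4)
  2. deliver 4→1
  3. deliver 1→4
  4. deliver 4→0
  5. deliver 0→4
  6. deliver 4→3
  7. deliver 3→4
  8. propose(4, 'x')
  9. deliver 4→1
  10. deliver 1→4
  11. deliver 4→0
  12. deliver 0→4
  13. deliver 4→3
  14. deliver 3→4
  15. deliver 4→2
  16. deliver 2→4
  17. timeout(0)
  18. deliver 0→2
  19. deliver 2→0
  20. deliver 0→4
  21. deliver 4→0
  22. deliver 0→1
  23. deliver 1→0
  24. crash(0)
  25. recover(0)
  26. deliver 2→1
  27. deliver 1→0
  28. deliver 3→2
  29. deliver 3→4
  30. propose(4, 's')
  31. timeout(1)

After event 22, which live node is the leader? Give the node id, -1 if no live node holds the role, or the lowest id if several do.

0

step 1 timeout(4): 4={cand,b=9,log=-}
step 2 deliver 4→1: 1={foll,b=9,log=-}
step 3 deliver 1→4: —
step 4 deliver 4→0: 0={foll,b=9,log=-}
step 5 deliver 0→4: 4={lead,b=9,log=-}
step 6 deliver 4→3: 3={foll,b=9,log=-}
step 7 deliver 3→4: —
step 8 propose(4,'x'): —
step 9 deliver 4→1: 1={foll,b=9,log=x}
step 10 deliver 1→4: —
step 11 deliver 4→0: 0={foll,b=9,log=x}
step 12 deliver 0→4: 4={lead,b=9,log=x}
step 13 deliver 4→3: 3={foll,b=9,log=x}
step 14 deliver 3→4: —
step 15 deliver 4→2: 2={foll,b=9,log=-}
step 16 deliver 2→4: —
step 17 timeout(0): 0={cand,b=10,log=x}
step 18 deliver 0→2: 2={foll,b=10,log=-}
step 19 deliver 2→0: —
step 20 deliver 0→4: 4={foll,b=10,log=x}
step 21 deliver 4→0: 0={lead,b=10,log=x}
step 22 deliver 0→1: 1={foll,b=10,log=x}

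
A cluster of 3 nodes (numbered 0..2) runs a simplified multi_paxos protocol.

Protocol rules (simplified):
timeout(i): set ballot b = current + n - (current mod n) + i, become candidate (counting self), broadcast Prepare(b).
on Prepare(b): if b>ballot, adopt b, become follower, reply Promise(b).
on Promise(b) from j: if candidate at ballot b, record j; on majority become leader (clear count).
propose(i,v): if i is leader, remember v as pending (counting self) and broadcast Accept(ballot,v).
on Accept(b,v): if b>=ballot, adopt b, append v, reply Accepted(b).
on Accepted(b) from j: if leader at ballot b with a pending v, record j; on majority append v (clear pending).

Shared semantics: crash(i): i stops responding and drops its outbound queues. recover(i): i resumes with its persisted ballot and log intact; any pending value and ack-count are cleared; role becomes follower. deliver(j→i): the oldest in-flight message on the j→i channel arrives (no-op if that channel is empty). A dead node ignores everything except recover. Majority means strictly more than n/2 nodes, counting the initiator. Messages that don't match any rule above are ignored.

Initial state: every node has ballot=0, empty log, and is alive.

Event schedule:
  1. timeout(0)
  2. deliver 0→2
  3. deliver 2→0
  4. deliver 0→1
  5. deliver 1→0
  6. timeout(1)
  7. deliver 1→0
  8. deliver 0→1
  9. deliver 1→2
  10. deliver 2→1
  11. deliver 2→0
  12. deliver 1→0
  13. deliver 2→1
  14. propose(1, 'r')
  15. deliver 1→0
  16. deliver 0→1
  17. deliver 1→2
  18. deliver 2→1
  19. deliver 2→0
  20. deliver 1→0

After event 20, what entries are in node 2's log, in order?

r

after 1 — timeout(0): n0:cand/b3/[-]
after 2 — deliver 0→2: n2:foll/b3/[-]
after 3 — deliver 2→0: n0:lead/b3/[-]
after 4 — deliver 0→1: n1:foll/b3/[-]
after 5 — deliver 1→0: ·
after 6 — timeout(1): n1:cand/b7/[-]
after 7 — deliver 1→0: n0:foll/b7/[-]
after 8 — deliver 0→1: n1:lead/b7/[-]
after 9 — deliver 1→2: n2:foll/b7/[-]
after 10 — deliver 2→1: ·
after 11 — deliver 2→0: ·
after 12 — deliver 1→0: ·
after 13 — deliver 2→1: ·
after 14 — propose(1,'r'): ·
after 15 — deliver 1→0: n0:foll/b7/[r]
after 16 — deliver 0→1: n1:lead/b7/[r]
after 17 — deliver 1→2: n2:foll/b7/[r]
after 18 — deliver 2→1: ·
after 19 — deliver 2→0: ·
after 20 — deliver 1→0: ·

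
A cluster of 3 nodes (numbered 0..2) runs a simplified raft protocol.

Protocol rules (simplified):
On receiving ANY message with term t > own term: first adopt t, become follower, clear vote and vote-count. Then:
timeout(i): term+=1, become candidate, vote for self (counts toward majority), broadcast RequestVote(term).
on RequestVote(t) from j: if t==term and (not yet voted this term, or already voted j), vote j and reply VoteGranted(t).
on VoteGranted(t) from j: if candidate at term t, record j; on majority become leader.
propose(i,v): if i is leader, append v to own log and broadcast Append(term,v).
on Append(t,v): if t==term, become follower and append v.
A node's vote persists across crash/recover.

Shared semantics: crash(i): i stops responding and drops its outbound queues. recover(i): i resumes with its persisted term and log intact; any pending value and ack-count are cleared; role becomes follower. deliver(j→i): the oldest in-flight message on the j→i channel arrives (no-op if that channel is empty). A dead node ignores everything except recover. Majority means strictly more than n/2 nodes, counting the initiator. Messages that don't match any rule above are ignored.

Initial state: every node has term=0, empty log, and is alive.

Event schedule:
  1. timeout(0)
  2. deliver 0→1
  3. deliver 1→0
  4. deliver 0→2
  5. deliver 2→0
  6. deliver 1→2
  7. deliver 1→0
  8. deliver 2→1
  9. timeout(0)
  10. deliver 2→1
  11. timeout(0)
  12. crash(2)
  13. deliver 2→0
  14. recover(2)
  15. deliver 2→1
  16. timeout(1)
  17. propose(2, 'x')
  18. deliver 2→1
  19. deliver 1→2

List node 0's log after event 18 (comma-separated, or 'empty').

1. timeout(0):  <0:cand t1 ->
2. deliver 0→1:  <1:foll t1 ->
3. deliver 1→0:  <0:lead t1 ->
4. deliver 0→2:  <2:foll t1 ->
5. deliver 2→0:  nop
6. deliver 1→2:  nop
7. deliver 1→0:  nop
8. deliver 2→1:  nop
9. timeout(0):  <0:cand t2 ->
10. deliver 2→1:  nop
11. timeout(0):  <0:cand t3 ->
12. crash(2):  <2:✗foll t1 ->
13. deliver 2→0:  nop
14. recover(2):  <2:foll t1 ->
15. deliver 2→1:  nop
16. timeout(1):  <1:cand t2 ->
17. propose(2,'x'):  nop
18. deliver 2→1:  nop

empty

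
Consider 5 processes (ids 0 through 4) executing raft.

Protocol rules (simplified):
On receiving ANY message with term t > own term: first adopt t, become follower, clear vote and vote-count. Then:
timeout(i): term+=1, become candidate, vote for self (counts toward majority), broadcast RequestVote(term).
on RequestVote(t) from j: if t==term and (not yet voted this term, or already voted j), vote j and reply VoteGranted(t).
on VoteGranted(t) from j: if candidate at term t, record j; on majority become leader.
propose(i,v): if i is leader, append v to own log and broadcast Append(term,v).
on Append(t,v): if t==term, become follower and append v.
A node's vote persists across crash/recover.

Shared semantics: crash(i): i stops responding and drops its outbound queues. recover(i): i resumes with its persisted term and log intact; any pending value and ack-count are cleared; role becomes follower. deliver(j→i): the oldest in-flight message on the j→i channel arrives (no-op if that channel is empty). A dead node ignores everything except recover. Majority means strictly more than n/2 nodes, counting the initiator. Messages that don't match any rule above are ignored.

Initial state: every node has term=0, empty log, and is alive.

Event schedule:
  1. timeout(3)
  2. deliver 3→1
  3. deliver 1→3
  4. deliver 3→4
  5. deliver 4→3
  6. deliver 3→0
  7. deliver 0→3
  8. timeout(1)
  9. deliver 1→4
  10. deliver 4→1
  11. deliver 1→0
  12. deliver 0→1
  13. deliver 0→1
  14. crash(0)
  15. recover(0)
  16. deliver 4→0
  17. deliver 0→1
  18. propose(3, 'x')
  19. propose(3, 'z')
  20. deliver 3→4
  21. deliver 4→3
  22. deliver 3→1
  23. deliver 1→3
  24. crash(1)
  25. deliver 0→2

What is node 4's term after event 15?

1. timeout(3):  <3:cand t1 ->
2. deliver 3→1:  <1:foll t1 ->
3. deliver 1→3:  nop
4. deliver 3→4:  <4:foll t1 ->
5. deliver 4→3:  <3:lead t1 ->
6. deliver 3→0:  <0:foll t1 ->
7. deliver 0→3:  nop
8. timeout(1):  <1:cand t2 ->
9. deliver 1→4:  <4:foll t2 ->
10. deliver 4→1:  nop
11. deliver 1→0:  <0:foll t2 ->
12. deliver 0→1:  <1:lead t2 ->
13. deliver 0→1:  nop
14. crash(0):  <0:✗foll t2 ->
15. recover(0):  <0:foll t2 ->

2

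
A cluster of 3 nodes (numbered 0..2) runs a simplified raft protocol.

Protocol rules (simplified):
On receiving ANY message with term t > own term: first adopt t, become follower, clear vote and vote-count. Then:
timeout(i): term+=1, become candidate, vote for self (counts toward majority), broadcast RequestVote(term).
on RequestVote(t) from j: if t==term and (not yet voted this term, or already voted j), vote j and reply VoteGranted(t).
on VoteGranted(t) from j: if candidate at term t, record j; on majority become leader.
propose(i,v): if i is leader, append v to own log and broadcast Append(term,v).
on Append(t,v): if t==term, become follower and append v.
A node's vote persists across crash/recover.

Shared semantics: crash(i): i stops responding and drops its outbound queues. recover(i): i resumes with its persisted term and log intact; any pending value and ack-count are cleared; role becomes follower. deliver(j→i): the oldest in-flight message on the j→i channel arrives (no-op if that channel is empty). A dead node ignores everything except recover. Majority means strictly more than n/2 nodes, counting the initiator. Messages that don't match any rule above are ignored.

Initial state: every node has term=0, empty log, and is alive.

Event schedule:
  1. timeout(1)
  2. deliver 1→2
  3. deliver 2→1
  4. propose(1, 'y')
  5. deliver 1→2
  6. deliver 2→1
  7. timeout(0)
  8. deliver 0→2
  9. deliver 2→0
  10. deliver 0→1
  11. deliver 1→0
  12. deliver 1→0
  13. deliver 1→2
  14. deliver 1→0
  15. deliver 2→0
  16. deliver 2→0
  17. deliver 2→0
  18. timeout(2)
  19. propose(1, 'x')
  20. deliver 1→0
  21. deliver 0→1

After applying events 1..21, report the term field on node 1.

1

step 1 timeout(1): 1={cand,t=1,log=-}
step 2 deliver 1→2: 2={foll,t=1,log=-}
step 3 deliver 2→1: 1={lead,t=1,log=-}
step 4 propose(1,'y'): 1={lead,t=1,log=y}
step 5 deliver 1→2: 2={foll,t=1,log=y}
step 6 deliver 2→1: —
step 7 timeout(0): 0={cand,t=1,log=-}
step 8 deliver 0→2: —
step 9 deliver 2→0: —
step 10 deliver 0→1: —
step 11 deliver 1→0: —
step 12 deliver 1→0: 0={foll,t=1,log=y}
step 13 deliver 1→2: —
step 14 deliver 1→0: —
step 15 deliver 2→0: —
step 16 deliver 2→0: —
step 17 deliver 2→0: —
step 18 timeout(2): 2={cand,t=2,log=y}
step 19 propose(1,'x'): 1={lead,t=1,log=y,x}
step 20 deliver 1→0: 0={foll,t=1,log=y,x}
step 21 deliver 0→1: —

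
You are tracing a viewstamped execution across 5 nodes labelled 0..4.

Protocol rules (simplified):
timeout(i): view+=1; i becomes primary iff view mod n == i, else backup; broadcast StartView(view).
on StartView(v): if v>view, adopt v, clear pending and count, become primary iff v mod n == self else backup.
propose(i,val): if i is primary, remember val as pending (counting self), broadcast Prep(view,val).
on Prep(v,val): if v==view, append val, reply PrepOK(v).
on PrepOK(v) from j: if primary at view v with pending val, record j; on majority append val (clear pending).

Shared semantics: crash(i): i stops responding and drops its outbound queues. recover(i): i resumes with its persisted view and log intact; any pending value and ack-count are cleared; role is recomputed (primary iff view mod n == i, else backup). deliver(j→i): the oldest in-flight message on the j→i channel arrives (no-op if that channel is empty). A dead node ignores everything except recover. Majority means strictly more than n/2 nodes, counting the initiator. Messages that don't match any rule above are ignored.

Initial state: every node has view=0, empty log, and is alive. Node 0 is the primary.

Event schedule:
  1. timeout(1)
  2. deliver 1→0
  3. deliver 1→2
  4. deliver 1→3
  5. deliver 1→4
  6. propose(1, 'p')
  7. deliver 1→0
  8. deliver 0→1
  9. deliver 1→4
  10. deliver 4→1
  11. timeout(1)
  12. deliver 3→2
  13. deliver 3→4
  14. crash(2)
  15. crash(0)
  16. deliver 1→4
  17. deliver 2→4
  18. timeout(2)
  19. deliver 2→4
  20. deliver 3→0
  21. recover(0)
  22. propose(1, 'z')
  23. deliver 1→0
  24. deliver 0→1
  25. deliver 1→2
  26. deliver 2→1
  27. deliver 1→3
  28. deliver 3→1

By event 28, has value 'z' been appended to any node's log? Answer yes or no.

[1] timeout(1) → N1(prim v1 [-])
[2] deliver 1→0 → N0(back v1 [-])
[3] deliver 1→2 → N2(back v1 [-])
[4] deliver 1→3 → N3(back v1 [-])
[5] deliver 1→4 → N4(back v1 [-])
[6] propose(1,'p') → ∅
[7] deliver 1→0 → N0(back v1 [p])
[8] deliver 0→1 → ∅
[9] deliver 1→4 → N4(back v1 [p])
[10] deliver 4→1 → N1(prim v1 [p])
[11] timeout(1) → N1(back v2 [p])
[12] deliver 3→2 → ∅
[13] deliver 3→4 → ∅
[14] crash(2) → N2(✗back v1 [-])
[15] crash(0) → N0(✗back v1 [p])
[16] deliver 1→4 → N4(back v2 [p])
[17] deliver 2→4 → ∅
[18] timeout(2) → ∅
[19] deliver 2→4 → ∅
[20] deliver 3→0 → ∅
[21] recover(0) → N0(back v1 [p])
[22] propose(1,'z') → ∅
[23] deliver 1→0 → N0(back v2 [p])
[24] deliver 0→1 → ∅
[25] deliver 1→2 → ∅
[26] deliver 2→1 → ∅
[27] deliver 1→3 → N3(back v1 [p])
[28] deliver 3→1 → ∅

no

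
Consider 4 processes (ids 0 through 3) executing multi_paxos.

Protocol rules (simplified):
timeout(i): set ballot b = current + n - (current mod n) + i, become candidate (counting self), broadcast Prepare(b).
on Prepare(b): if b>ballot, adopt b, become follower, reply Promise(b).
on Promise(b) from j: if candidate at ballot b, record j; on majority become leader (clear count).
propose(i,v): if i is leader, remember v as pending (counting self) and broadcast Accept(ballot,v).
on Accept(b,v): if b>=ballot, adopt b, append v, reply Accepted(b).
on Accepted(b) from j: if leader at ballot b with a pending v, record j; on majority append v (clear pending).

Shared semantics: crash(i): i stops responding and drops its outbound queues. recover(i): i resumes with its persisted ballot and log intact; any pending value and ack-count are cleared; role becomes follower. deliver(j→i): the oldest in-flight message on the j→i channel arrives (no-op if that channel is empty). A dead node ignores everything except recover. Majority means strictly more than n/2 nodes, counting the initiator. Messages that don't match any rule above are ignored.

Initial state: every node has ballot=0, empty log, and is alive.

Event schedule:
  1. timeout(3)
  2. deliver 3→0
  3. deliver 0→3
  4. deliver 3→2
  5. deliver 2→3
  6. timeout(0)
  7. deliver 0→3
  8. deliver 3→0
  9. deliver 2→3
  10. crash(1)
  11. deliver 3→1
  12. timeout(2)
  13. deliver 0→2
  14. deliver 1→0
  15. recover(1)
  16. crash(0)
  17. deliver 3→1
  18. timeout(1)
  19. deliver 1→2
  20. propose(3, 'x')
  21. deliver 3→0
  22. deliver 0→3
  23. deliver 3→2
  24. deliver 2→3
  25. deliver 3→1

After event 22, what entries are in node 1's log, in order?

empty

e1 timeout(3): 3[cand,b=7,-]
e2 deliver 3→0: 0[foll,b=7,-]
e3 deliver 0→3: ·
e4 deliver 3→2: 2[foll,b=7,-]
e5 deliver 2→3: 3[lead,b=7,-]
e6 timeout(0): 0[cand,b=8,-]
e7 deliver 0→3: 3[foll,b=8,-]
e8 deliver 3→0: ·
e9 deliver 2→3: ·
e10 crash(1): 1[✗foll,b=0,-]
e11 deliver 3→1: ·
e12 timeout(2): 2[cand,b=10,-]
e13 deliver 0→2: ·
e14 deliver 1→0: ·
e15 recover(1): 1[foll,b=0,-]
e16 crash(0): 0[✗cand,b=8,-]
e17 deliver 3→1: 1[foll,b=7,-]
e18 timeout(1): 1[cand,b=9,-]
e19 deliver 1→2: ·
e20 propose(3,'x'): ·
e21 deliver 3→0: ·
e22 deliver 0→3: ·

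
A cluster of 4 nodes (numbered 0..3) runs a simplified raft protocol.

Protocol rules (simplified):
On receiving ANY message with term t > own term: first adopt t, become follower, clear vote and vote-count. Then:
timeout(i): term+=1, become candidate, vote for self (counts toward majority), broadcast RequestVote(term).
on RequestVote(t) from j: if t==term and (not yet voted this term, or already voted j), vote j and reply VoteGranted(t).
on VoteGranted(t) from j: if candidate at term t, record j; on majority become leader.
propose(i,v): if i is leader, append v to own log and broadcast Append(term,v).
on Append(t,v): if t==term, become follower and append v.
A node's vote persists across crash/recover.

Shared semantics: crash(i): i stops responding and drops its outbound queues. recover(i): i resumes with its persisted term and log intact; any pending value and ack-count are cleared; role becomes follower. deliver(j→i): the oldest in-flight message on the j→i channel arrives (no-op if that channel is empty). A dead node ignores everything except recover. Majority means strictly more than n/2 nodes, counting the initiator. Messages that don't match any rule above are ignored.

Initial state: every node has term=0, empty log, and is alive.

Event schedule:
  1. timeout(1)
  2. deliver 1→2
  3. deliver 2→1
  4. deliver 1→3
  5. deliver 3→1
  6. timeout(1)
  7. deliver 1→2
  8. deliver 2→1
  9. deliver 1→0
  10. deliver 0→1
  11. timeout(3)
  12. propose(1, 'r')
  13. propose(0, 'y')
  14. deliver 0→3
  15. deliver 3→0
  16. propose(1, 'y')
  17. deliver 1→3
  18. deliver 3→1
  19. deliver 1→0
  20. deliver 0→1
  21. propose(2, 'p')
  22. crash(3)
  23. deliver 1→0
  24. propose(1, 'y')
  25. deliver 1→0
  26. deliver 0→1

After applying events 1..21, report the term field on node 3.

after 1 — timeout(1): n1:cand/t1/[-]
after 2 — deliver 1→2: n2:foll/t1/[-]
after 3 — deliver 2→1: ·
after 4 — deliver 1→3: n3:foll/t1/[-]
after 5 — deliver 3→1: n1:lead/t1/[-]
after 6 — timeout(1): n1:cand/t2/[-]
after 7 — deliver 1→2: n2:foll/t2/[-]
after 8 — deliver 2→1: ·
after 9 — deliver 1→0: n0:foll/t1/[-]
after 10 — deliver 0→1: ·
after 11 — timeout(3): n3:cand/t2/[-]
after 12 — propose(1,'r'): ·
after 13 — propose(0,'y'): ·
after 14 — deliver 0→3: ·
after 15 — deliver 3→0: n0:foll/t2/[-]
after 16 — propose(1,'y'): ·
after 17 — deliver 1→3: ·
after 18 — deliver 3→1: ·
after 19 — deliver 1→0: ·
after 20 — deliver 0→1: ·
after 21 — propose(2,'p'): ·

2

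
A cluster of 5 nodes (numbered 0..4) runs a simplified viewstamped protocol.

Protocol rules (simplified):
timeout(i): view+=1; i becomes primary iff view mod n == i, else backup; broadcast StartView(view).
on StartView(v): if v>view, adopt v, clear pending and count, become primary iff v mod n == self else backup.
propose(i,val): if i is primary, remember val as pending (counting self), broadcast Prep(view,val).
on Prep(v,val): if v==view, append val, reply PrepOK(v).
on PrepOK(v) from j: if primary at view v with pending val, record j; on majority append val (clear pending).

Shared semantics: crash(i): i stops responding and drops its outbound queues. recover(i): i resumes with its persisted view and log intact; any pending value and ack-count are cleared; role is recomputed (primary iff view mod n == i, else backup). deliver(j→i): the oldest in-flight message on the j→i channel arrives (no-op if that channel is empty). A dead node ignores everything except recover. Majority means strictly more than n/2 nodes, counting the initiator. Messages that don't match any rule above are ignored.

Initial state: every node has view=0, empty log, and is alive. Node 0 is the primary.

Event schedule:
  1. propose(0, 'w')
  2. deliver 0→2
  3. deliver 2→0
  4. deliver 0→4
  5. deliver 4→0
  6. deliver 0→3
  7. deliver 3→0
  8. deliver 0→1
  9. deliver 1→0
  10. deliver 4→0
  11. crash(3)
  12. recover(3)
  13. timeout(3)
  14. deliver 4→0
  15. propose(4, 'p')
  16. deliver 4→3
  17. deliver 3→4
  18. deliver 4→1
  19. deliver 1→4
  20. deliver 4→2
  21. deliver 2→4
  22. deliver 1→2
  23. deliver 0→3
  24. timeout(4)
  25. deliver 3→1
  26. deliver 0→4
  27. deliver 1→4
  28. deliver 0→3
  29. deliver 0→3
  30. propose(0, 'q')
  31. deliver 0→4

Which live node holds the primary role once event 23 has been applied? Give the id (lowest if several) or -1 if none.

e1 propose(0,'w'): ·
e2 deliver 0→2: 2[back,v=0,w]
e3 deliver 2→0: ·
e4 deliver 0→4: 4[back,v=0,w]
e5 deliver 4→0: 0[prim,v=0,w]
e6 deliver 0→3: 3[back,v=0,w]
e7 deliver 3→0: ·
e8 deliver 0→1: 1[back,v=0,w]
e9 deliver 1→0: ·
e10 deliver 4→0: ·
e11 crash(3): 3[✗back,v=0,w]
e12 recover(3): 3[back,v=0,w]
e13 timeout(3): 3[back,v=1,w]
e14 deliver 4→0: ·
e15 propose(4,'p'): ·
e16 deliver 4→3: ·
e17 deliver 3→4: 4[back,v=1,w]
e18 deliver 4→1: ·
e19 deliver 1→4: ·
e20 deliver 4→2: ·
e21 deliver 2→4: ·
e22 deliver 1→2: ·
e23 deliver 0→3: ·

0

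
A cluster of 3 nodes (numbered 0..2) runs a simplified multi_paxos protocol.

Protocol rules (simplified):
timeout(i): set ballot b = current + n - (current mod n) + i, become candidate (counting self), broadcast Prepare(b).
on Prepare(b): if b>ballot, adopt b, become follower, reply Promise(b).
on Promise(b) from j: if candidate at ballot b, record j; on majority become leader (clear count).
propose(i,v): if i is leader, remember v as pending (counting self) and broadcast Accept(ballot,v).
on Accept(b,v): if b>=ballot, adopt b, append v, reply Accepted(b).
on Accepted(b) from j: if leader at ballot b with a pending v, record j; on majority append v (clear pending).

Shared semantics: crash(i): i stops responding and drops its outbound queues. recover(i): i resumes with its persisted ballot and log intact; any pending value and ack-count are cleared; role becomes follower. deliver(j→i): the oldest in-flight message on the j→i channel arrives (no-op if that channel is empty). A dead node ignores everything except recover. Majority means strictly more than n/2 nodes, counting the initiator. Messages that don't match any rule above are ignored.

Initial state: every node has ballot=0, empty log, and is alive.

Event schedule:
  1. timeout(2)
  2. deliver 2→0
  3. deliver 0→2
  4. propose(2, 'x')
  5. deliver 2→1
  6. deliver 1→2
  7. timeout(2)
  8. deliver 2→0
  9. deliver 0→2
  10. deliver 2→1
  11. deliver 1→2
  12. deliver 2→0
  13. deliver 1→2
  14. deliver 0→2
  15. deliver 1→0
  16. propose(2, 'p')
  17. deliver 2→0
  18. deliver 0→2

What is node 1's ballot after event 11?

5

[1] timeout(2) → N2(cand b5 [-])
[2] deliver 2→0 → N0(foll b5 [-])
[3] deliver 0→2 → N2(lead b5 [-])
[4] propose(2,'x') → ∅
[5] deliver 2→1 → N1(foll b5 [-])
[6] deliver 1→2 → ∅
[7] timeout(2) → N2(cand b8 [-])
[8] deliver 2→0 → N0(foll b5 [x])
[9] deliver 0→2 → ∅
[10] deliver 2→1 → N1(foll b5 [x])
[11] deliver 1→2 → ∅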